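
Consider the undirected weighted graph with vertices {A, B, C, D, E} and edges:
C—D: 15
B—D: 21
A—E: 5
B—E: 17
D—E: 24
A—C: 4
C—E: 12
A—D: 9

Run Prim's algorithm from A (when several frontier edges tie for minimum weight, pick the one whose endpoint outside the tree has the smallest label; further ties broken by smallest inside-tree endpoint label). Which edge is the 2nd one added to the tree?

Prim's algorithm from A:
Step 1: frontier [A—C 4, A—E 5, A—D 9] → take A—C (4); add C.
Step 2: frontier [A—E 5, A—D 9, C—E 12, C—D 15] → take A—E (5); add E.
Step 3: frontier [A—D 9, C—D 15, B—E 17, D—E 24] → take A—D (9); add D.
Step 4: frontier [B—D 21, B—E 17] → take B—E (17); add B.
The 2nd edge added is A—E.

A-E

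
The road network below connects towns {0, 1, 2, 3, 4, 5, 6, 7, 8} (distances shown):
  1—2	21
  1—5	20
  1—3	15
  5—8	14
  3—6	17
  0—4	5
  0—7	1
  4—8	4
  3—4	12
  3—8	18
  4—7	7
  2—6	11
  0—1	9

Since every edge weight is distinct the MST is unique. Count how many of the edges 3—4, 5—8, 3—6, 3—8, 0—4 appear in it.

Kruskal's algorithm — process edges by increasing weight (ties by edge label):
0—7 (1): add — endpoints in different components.
4—8 (4): add — endpoints in different components.
0—4 (5): add — endpoints in different components.
4—7 (7): skip — 4 and 7 already connected.
0—1 (9): add — endpoints in different components.
2—6 (11): add — endpoints in different components.
3—4 (12): add — endpoints in different components.
5—8 (14): add — endpoints in different components.
1—3 (15): skip — 1 and 3 already connected.
3—6 (17): add — endpoints in different components.
MST edge set: {0—7, 4—8, 0—4, 0—1, 2—6, 3—4, 5—8, 3—6}.
Of the listed edges, {3—4, 5—8, 3—6, 0—4} are in the MST → 4.

4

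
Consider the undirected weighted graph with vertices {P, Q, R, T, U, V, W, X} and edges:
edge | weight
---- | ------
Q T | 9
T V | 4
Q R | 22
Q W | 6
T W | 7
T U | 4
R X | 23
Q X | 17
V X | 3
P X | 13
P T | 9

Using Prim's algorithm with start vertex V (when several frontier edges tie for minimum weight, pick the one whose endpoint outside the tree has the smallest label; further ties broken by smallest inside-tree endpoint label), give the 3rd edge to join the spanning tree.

T-U

Grow the tree from V using Prim:
Step 1: cheapest edge leaving the tree is V X (3); add X.
Step 2: cheapest edge leaving the tree is T V (4); add T.
Step 3: cheapest edge leaving the tree is T U (4); add U.
Step 4: cheapest edge leaving the tree is T W (7); add W.
Step 5: cheapest edge leaving the tree is Q W (6); add Q.
Step 6: cheapest edge leaving the tree is P T (9); add P.
Step 7: cheapest edge leaving the tree is Q R (22); add R.
The 3rd edge added is T U.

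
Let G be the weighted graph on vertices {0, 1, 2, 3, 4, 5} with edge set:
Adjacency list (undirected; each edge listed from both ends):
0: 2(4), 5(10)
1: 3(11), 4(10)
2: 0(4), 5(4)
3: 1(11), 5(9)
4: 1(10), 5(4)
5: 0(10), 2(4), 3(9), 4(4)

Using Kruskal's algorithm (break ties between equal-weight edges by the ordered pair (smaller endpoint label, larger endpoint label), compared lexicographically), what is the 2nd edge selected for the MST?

Kruskal: consider edges lightest-first.
0 2 (4): add — endpoints in different components.
2 5 (4): add — endpoints in different components.
4 5 (4): add — endpoints in different components.
3 5 (9): add — endpoints in different components.
0 5 (10): skip — 0 and 5 already connected.
1 4 (10): add — endpoints in different components.
The 2nd edge added is 2 5.

2-5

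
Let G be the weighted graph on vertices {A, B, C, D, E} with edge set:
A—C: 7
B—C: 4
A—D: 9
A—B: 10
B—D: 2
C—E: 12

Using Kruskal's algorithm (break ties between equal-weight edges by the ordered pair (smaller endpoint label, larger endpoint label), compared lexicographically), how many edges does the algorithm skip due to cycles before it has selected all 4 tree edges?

2

Sort edges by weight, then run Kruskal:
B—D (2): add — endpoints in different components.
B—C (4): add — endpoints in different components.
A—C (7): add — endpoints in different components.
A—D (9): skip — A and D already connected.
A—B (10): skip — A and B already connected.
C—E (12): add — endpoints in different components.
Edges rejected before the tree was complete: 2.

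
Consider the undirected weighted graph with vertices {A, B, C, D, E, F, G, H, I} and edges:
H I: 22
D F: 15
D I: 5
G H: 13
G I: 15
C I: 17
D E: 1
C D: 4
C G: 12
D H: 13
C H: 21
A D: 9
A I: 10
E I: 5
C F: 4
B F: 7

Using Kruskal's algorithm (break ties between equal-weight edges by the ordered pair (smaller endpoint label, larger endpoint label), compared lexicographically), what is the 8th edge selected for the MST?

Kruskal: consider edges lightest-first.
D E (1): add — endpoints in different components.
C D (4): add — endpoints in different components.
C F (4): add — endpoints in different components.
D I (5): add — endpoints in different components.
E I (5): skip — E and I already connected.
B F (7): add — endpoints in different components.
A D (9): add — endpoints in different components.
A I (10): skip — A and I already connected.
C G (12): add — endpoints in different components.
D H (13): add — endpoints in different components.
The 8th edge added is D H.

D-H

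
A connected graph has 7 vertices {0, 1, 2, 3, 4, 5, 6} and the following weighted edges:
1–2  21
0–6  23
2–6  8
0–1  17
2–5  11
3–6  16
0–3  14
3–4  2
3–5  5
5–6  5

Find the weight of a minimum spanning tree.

Kruskal: consider edges lightest-first.
3–4 (2): add. Components now {0} {1} {2} {3,4} {5} {6}
3–5 (5): add. Components now {0} {1} {2} {3,4,5} {6}
5–6 (5): add. Components now {0} {1} {2} {3,4,5,6}
2–6 (8): add. Components now {0} {1} {2,3,4,5,6}
2–5 (11): skip — 2 and 5 already connected.
0–3 (14): add. Components now {0,2,3,4,5,6} {1}
3–6 (16): skip — 3 and 6 already connected.
0–1 (17): add. Components now {0,1,2,3,4,5,6}
MST edges: 3–4, 3–5, 5–6, 2–6, 0–3, 0–1; total weight 2+5+5+8+14+17 = 51.

51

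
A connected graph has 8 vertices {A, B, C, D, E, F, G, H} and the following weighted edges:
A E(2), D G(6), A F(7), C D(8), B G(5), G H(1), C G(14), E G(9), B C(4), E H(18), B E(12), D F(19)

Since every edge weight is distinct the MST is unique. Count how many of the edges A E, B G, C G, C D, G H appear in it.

Kruskal: consider edges lightest-first.
G H (1): add — endpoints in different components.
A E (2): add — endpoints in different components.
B C (4): add — endpoints in different components.
B G (5): add — endpoints in different components.
D G (6): add — endpoints in different components.
A F (7): add — endpoints in different components.
C D (8): skip — C and D already connected.
E G (9): add — endpoints in different components.
MST edge set: {G H, A E, B C, B G, D G, A F, E G}.
Of the listed edges, {A E, B G, G H} are in the MST → 3.

3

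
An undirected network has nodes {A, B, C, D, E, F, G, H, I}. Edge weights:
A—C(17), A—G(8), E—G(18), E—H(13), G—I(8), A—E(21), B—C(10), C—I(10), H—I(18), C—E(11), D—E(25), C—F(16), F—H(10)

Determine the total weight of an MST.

95

Prim, starting at G.
Step 1: frontier [A—G 8, G—I 8, E—G 18] → take A—G (8); add A.
Step 2: frontier [A—C 17, A—E 21, G—I 8, E—G 18] → take G—I (8); add I.
Step 3: frontier [A—C 17, A—E 21, E—G 18, C—I 10, H—I 18] → take C—I (10); add C.
Step 4: frontier [A—E 21, B—C 10, C—E 11, C—F 16, E—G 18, H—I 18] → take B—C (10); add B.
Step 5: frontier [A—E 21, C—E 11, C—F 16, E—G 18, H—I 18] → take C—E (11); add E.
Step 6: frontier [C—F 16, E—H 13, D—E 25, H—I 18] → take E—H (13); add H.
Step 7: frontier [C—F 16, D—E 25, F—H 10] → take F—H (10); add F.
Step 8: frontier [D—E 25] → take D—E (25); add D.
MST edges: A—G, G—I, C—I, B—C, C—E, E—H, F—H, D—E; total weight 8+8+10+10+11+13+10+25 = 95.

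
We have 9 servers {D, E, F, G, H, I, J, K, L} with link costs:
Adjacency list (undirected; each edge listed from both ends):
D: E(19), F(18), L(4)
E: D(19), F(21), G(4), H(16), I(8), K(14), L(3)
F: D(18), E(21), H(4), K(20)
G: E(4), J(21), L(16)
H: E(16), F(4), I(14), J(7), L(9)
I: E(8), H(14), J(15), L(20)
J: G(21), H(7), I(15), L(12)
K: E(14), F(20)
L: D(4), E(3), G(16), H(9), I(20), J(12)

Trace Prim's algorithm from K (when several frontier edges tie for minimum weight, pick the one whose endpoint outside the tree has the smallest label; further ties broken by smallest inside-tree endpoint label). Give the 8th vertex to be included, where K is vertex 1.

Prim's algorithm from K:
Step 1: cheapest edge leaving the tree is E-K (14); add E.
Step 2: cheapest edge leaving the tree is E-L (3); add L.
Step 3: cheapest edge leaving the tree is D-L (4); add D.
Step 4: cheapest edge leaving the tree is E-G (4); add G.
Step 5: cheapest edge leaving the tree is E-I (8); add I.
Step 6: cheapest edge leaving the tree is H-L (9); add H.
Step 7: cheapest edge leaving the tree is F-H (4); add F.
Step 8: cheapest edge leaving the tree is H-J (7); add J.
Vertex order: K, E, L, D, G, I, H, F, J. The 8th vertex is F.

F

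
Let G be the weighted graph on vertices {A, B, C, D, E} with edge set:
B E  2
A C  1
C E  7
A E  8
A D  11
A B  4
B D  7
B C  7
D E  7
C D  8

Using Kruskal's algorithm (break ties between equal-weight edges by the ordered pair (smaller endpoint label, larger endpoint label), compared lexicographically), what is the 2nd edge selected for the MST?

Kruskal: consider edges lightest-first.
A C (1): add — endpoints in different components.
B E (2): add — endpoints in different components.
A B (4): add — endpoints in different components.
B C (7): skip — B and C already connected.
B D (7): add — endpoints in different components.
The 2nd edge added is B E.

B-E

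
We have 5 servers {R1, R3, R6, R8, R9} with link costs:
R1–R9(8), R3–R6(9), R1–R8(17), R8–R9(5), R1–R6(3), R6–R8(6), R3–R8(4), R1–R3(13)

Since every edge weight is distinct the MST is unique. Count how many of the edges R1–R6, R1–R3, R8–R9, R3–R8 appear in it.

Kruskal: consider edges lightest-first.
R1–R6 (3): add. Components now {R1,R6} {R9} {R3} {R8}
R3–R8 (4): add. Components now {R1,R6} {R9} {R3,R8}
R8–R9 (5): add. Components now {R1,R6} {R3,R8,R9}
R6–R8 (6): add. Components now {R1,R3,R6,R8,R9}
MST edge set: {R1–R6, R3–R8, R8–R9, R6–R8}.
Of the listed edges, {R1–R6, R8–R9, R3–R8} are in the MST → 3.

3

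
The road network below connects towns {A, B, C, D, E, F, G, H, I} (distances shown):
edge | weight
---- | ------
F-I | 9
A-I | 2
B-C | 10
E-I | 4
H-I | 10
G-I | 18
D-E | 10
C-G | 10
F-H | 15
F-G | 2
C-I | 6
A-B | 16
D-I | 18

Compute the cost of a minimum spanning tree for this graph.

Grow the tree from E using Prim:
Step 1: frontier [E-I 4, D-E 10] → take E-I (4); add I.
Step 2: frontier [D-E 10, A-I 2, C-I 6, F-I 9, H-I 10, D-I 18, G-I 18] → take A-I (2); add A.
Step 3: frontier [A-B 16, D-E 10, C-I 6, F-I 9, H-I 10, D-I 18, G-I 18] → take C-I (6); add C.
Step 4: frontier [A-B 16, B-C 10, C-G 10, D-E 10, F-I 9, H-I 10, D-I 18, G-I 18] → take F-I (9); add F.
Step 5: frontier [A-B 16, B-C 10, C-G 10, D-E 10, F-G 2, F-H 15, H-I 10, D-I 18, G-I 18] → take F-G (2); add G.
Step 6: frontier [A-B 16, B-C 10, D-E 10, F-H 15, H-I 10, D-I 18] → take B-C (10); add B.
Step 7: frontier [D-E 10, F-H 15, H-I 10, D-I 18] → take D-E (10); add D.
Step 8: frontier [F-H 15, H-I 10] → take H-I (10); add H.
MST edges: E-I, A-I, C-I, F-I, F-G, B-C, D-E, H-I; total weight 4+2+6+9+2+10+10+10 = 53.

53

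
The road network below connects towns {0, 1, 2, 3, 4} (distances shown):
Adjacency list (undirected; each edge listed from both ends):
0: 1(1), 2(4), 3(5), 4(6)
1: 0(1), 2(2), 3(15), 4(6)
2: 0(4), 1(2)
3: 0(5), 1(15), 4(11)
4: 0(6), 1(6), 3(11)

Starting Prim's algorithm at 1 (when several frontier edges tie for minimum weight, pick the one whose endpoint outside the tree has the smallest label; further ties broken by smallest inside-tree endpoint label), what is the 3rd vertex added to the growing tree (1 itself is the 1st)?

2

Prim's algorithm from 1:
Step 1: frontier [0—1 1, 1—2 2, 1—4 6, 1—3 15] → take 0—1 (1); add 0.
Step 2: frontier [0—2 4, 0—3 5, 0—4 6, 1—2 2, 1—4 6, 1—3 15] → take 1—2 (2); add 2.
Step 3: frontier [0—3 5, 0—4 6, 1—4 6, 1—3 15] → take 0—3 (5); add 3.
Step 4: frontier [0—4 6, 1—4 6, 3—4 11] → take 0—4 (6); add 4.
Vertex order: 1, 0, 2, 3, 4. The 3rd vertex is 2.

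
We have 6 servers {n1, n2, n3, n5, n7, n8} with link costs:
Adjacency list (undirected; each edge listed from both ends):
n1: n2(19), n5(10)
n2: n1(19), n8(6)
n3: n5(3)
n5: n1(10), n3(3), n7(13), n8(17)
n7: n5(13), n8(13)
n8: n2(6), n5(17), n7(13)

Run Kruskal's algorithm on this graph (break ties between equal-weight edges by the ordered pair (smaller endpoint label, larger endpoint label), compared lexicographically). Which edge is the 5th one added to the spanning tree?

Kruskal's algorithm — process edges by increasing weight (ties by edge label):
n3–n5 (3): add — endpoints in different components.
n2–n8 (6): add — endpoints in different components.
n1–n5 (10): add — endpoints in different components.
n5–n7 (13): add — endpoints in different components.
n7–n8 (13): add — endpoints in different components.
The 5th edge added is n7–n8.

n7-n8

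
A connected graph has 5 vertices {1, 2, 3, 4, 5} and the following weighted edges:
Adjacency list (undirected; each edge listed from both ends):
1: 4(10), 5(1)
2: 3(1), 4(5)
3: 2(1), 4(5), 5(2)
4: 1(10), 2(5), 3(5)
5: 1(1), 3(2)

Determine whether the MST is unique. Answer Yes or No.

Sort edges by weight, then run Kruskal:
1–5 (1): add. Components now {1,5} {2} {3} {4}
2–3 (1): add. Components now {1,5} {2,3} {4}
3–5 (2): add. Components now {1,2,3,5} {4}
2–4 (5): add. Components now {1,2,3,4,5}
Non-tree edge 3–4 has weight 5, equal to the heaviest edge on its tree cycle — swapping gives another MST of the same weight. Not unique.

No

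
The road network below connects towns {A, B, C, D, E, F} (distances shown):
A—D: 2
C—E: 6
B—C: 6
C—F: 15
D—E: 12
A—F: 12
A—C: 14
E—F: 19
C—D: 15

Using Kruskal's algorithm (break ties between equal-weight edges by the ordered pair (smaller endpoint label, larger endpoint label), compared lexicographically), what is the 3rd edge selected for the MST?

Kruskal: consider edges lightest-first.
A—D (2): add. Components now {A,D} {B} {C} {E} {F}
B—C (6): add. Components now {A,D} {B,C} {E} {F}
C—E (6): add. Components now {A,D} {B,C,E} {F}
A—F (12): add. Components now {A,D,F} {B,C,E}
D—E (12): add. Components now {A,B,C,D,E,F}
The 3rd edge added is C—E.

C-E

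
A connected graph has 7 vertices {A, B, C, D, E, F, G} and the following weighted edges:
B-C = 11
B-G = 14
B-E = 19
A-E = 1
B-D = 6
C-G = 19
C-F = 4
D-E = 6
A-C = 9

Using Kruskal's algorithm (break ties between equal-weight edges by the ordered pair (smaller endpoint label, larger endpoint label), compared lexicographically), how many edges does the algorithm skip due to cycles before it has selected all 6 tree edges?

1

Kruskal: consider edges lightest-first.
A-E (1): add — endpoints in different components.
C-F (4): add — endpoints in different components.
B-D (6): add — endpoints in different components.
D-E (6): add — endpoints in different components.
A-C (9): add — endpoints in different components.
B-C (11): skip — B and C already connected.
B-G (14): add — endpoints in different components.
Edges rejected before the tree was complete: 1.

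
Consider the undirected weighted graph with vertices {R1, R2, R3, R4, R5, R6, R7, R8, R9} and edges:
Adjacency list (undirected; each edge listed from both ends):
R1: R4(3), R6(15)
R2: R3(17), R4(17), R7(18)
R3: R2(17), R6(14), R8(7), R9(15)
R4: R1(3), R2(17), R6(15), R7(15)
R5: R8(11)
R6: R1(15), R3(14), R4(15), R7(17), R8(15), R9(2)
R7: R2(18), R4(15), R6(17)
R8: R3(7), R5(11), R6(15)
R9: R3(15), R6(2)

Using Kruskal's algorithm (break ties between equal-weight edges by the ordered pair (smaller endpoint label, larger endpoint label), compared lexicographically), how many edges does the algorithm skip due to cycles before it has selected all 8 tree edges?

3

Kruskal's algorithm — process edges by increasing weight (ties by edge label):
R6 R9 (2): add — endpoints in different components.
R1 R4 (3): add — endpoints in different components.
R3 R8 (7): add — endpoints in different components.
R5 R8 (11): add — endpoints in different components.
R3 R6 (14): add — endpoints in different components.
R1 R6 (15): add — endpoints in different components.
R3 R9 (15): skip — R9 and R3 already connected.
R4 R6 (15): skip — R6 and R4 already connected.
R4 R7 (15): add — endpoints in different components.
R6 R8 (15): skip — R8 and R6 already connected.
R2 R3 (17): add — endpoints in different components.
Edges rejected before the tree was complete: 3.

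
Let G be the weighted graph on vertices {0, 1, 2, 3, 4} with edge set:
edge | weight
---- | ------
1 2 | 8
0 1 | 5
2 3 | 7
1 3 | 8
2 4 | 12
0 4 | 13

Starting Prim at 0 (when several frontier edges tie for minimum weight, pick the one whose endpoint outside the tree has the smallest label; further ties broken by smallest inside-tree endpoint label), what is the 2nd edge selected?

Prim's algorithm from 0:
Step 1: cheapest edge leaving the tree is 0 1 (5); add 1.
Step 2: cheapest edge leaving the tree is 1 2 (8); add 2.
Step 3: cheapest edge leaving the tree is 2 3 (7); add 3.
Step 4: cheapest edge leaving the tree is 2 4 (12); add 4.
The 2nd edge added is 1 2.

1-2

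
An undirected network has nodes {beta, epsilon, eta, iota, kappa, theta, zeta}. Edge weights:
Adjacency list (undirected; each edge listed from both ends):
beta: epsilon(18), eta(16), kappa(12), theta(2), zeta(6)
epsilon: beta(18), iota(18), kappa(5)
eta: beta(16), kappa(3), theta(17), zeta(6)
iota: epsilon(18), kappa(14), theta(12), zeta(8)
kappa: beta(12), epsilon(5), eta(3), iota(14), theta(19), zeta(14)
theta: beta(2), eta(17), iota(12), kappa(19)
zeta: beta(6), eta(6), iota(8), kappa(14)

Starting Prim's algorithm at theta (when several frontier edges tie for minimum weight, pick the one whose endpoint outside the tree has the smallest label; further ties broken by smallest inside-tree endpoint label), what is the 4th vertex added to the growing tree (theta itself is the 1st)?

Grow the tree from theta using Prim:
Step 1: cheapest edge leaving the tree is beta–theta (2); add beta.
Step 2: cheapest edge leaving the tree is beta–zeta (6); add zeta.
Step 3: cheapest edge leaving the tree is eta–zeta (6); add eta.
Step 4: cheapest edge leaving the tree is eta–kappa (3); add kappa.
Step 5: cheapest edge leaving the tree is epsilon–kappa (5); add epsilon.
Step 6: cheapest edge leaving the tree is iota–zeta (8); add iota.
Vertex order: theta, beta, zeta, eta, kappa, epsilon, iota. The 4th vertex is eta.

eta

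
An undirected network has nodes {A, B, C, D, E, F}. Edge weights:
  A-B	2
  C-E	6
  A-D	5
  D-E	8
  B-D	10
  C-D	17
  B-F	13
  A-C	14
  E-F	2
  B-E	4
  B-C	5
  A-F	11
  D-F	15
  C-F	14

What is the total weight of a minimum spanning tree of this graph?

Grow the tree from C using Prim:
Step 1: cheapest edge leaving the tree is B-C (5); add B.
Step 2: cheapest edge leaving the tree is A-B (2); add A.
Step 3: cheapest edge leaving the tree is B-E (4); add E.
Step 4: cheapest edge leaving the tree is E-F (2); add F.
Step 5: cheapest edge leaving the tree is A-D (5); add D.
MST edges: B-C, A-B, B-E, E-F, A-D; total weight 5+2+4+2+5 = 18.

18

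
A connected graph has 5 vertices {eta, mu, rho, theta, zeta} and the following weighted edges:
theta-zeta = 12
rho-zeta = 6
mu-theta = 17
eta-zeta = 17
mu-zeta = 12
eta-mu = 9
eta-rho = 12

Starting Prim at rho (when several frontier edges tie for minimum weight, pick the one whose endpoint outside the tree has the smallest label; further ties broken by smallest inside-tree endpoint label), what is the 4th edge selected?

theta-zeta

Prim's algorithm from rho:
Step 1: frontier [rho-zeta 6, eta-rho 12] → take rho-zeta (6); add zeta.
Step 2: frontier [eta-rho 12, mu-zeta 12, theta-zeta 12, eta-zeta 17] → take eta-rho (12); add eta.
Step 3: frontier [eta-mu 9, mu-zeta 12, theta-zeta 12] → take eta-mu (9); add mu.
Step 4: frontier [mu-theta 17, theta-zeta 12] → take theta-zeta (12); add theta.
The 4th edge added is theta-zeta.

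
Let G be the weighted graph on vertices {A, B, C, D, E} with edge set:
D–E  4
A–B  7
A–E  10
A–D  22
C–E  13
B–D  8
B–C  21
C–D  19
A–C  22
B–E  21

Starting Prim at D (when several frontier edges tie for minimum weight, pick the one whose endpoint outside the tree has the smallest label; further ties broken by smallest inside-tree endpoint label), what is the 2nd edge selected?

B-D

Prim's algorithm from D:
Step 1: cheapest edge leaving the tree is D–E (4); add E.
Step 2: cheapest edge leaving the tree is B–D (8); add B.
Step 3: cheapest edge leaving the tree is A–B (7); add A.
Step 4: cheapest edge leaving the tree is C–E (13); add C.
The 2nd edge added is B–D.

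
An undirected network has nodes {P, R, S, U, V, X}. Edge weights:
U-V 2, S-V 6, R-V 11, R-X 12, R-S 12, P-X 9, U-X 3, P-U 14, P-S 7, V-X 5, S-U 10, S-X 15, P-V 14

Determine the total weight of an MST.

29

Prim's algorithm from X:
Step 1: cheapest edge leaving the tree is U-X (3); add U.
Step 2: cheapest edge leaving the tree is U-V (2); add V.
Step 3: cheapest edge leaving the tree is S-V (6); add S.
Step 4: cheapest edge leaving the tree is P-S (7); add P.
Step 5: cheapest edge leaving the tree is R-V (11); add R.
MST edges: U-X, U-V, S-V, P-S, R-V; total weight 3+2+6+7+11 = 29.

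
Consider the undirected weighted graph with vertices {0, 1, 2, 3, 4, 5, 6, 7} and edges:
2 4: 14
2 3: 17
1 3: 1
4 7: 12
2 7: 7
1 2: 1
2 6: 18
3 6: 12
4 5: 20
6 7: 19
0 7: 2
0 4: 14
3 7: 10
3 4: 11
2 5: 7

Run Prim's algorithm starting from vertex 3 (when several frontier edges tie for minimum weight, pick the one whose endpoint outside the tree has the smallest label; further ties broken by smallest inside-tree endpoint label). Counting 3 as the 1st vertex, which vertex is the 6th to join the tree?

0

Prim, starting at 3.
Step 1: cheapest edge leaving the tree is 1 3 (1); add 1.
Step 2: cheapest edge leaving the tree is 1 2 (1); add 2.
Step 3: cheapest edge leaving the tree is 2 5 (7); add 5.
Step 4: cheapest edge leaving the tree is 2 7 (7); add 7.
Step 5: cheapest edge leaving the tree is 0 7 (2); add 0.
Step 6: cheapest edge leaving the tree is 3 4 (11); add 4.
Step 7: cheapest edge leaving the tree is 3 6 (12); add 6.
Vertex order: 3, 1, 2, 5, 7, 0, 4, 6. The 6th vertex is 0.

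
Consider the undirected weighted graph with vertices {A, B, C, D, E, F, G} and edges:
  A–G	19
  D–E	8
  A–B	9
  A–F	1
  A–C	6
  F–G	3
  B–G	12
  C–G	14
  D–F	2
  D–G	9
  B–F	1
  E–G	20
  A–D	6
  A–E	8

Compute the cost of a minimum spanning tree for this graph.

Prim, starting at B.
Step 1: frontier [B–F 1, A–B 9, B–G 12] → take B–F (1); add F.
Step 2: frontier [A–B 9, B–G 12, A–F 1, D–F 2, F–G 3] → take A–F (1); add A.
Step 3: frontier [A–C 6, A–D 6, A–E 8, A–G 19, B–G 12, D–F 2, F–G 3] → take D–F (2); add D.
Step 4: frontier [A–C 6, A–E 8, A–G 19, B–G 12, D–E 8, D–G 9, F–G 3] → take F–G (3); add G.
Step 5: frontier [A–C 6, A–E 8, D–E 8, C–G 14, E–G 20] → take A–C (6); add C.
Step 6: frontier [A–E 8, D–E 8, E–G 20] → take A–E (8); add E.
MST edges: B–F, A–F, D–F, F–G, A–C, A–E; total weight 1+1+2+3+6+8 = 21.

21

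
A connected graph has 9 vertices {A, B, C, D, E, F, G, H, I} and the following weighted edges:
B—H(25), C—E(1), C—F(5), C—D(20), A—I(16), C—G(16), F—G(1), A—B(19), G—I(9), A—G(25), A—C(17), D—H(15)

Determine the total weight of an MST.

86

Sort edges by weight, then run Kruskal:
C—E (1): add — endpoints in different components.
F—G (1): add — endpoints in different components.
C—F (5): add — endpoints in different components.
G—I (9): add — endpoints in different components.
D—H (15): add — endpoints in different components.
A—I (16): add — endpoints in different components.
C—G (16): skip — C and G already connected.
A—C (17): skip — A and C already connected.
A—B (19): add — endpoints in different components.
C—D (20): add — endpoints in different components.
MST edges: C—E, F—G, C—F, G—I, D—H, A—I, A—B, C—D; total weight 1+1+5+9+15+16+19+20 = 86.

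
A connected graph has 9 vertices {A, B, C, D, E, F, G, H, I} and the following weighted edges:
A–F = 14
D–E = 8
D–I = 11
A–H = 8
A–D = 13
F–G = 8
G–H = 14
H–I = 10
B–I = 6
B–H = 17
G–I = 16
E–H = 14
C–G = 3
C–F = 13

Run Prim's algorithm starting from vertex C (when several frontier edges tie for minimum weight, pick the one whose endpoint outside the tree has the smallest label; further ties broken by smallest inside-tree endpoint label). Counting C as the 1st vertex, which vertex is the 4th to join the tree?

Prim's algorithm from C:
Step 1: frontier [C–G 3, C–F 13] → take C–G (3); add G.
Step 2: frontier [C–F 13, F–G 8, G–H 14, G–I 16] → take F–G (8); add F.
Step 3: frontier [A–F 14, G–H 14, G–I 16] → take A–F (14); add A.
Step 4: frontier [A–H 8, A–D 13, G–H 14, G–I 16] → take A–H (8); add H.
Step 5: frontier [A–D 13, G–I 16, H–I 10, E–H 14, B–H 17] → take H–I (10); add I.
Step 6: frontier [A–D 13, E–H 14, B–H 17, B–I 6, D–I 11] → take B–I (6); add B.
Step 7: frontier [A–D 13, E–H 14, D–I 11] → take D–I (11); add D.
Step 8: frontier [D–E 8, E–H 14] → take D–E (8); add E.
Vertex order: C, G, F, A, H, I, B, D, E. The 4th vertex is A.

A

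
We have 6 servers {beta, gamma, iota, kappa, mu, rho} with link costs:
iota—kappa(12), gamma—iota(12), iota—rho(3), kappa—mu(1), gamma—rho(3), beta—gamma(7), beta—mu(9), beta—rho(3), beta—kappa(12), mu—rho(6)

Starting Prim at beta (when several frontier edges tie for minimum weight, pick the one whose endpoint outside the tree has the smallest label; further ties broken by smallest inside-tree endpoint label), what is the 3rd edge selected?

iota-rho

Prim's algorithm from beta:
Step 1: cheapest edge leaving the tree is beta—rho (3); add rho.
Step 2: cheapest edge leaving the tree is gamma—rho (3); add gamma.
Step 3: cheapest edge leaving the tree is iota—rho (3); add iota.
Step 4: cheapest edge leaving the tree is mu—rho (6); add mu.
Step 5: cheapest edge leaving the tree is kappa—mu (1); add kappa.
The 3rd edge added is iota—rho.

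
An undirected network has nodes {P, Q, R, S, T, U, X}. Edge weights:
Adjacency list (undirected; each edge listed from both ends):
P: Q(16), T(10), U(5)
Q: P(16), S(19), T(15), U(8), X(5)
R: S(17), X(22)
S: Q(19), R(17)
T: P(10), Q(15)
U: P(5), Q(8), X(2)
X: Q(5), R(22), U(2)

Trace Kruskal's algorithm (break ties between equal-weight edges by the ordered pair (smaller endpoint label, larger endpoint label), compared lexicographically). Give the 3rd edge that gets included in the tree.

Q-X

Sort edges by weight, then run Kruskal:
U X (2): add — endpoints in different components.
P U (5): add — endpoints in different components.
Q X (5): add — endpoints in different components.
Q U (8): skip — Q and U already connected.
P T (10): add — endpoints in different components.
Q T (15): skip — Q and T already connected.
P Q (16): skip — Q and P already connected.
R S (17): add — endpoints in different components.
Q S (19): add — endpoints in different components.
The 3rd edge added is Q X.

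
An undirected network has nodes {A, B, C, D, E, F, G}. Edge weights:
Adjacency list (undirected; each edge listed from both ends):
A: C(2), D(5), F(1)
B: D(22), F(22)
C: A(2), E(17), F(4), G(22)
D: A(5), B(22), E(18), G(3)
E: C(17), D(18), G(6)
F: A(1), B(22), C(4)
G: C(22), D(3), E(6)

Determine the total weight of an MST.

39

Sort edges by weight, then run Kruskal:
A F (1): add — endpoints in different components.
A C (2): add — endpoints in different components.
D G (3): add — endpoints in different components.
C F (4): skip — C and F already connected.
A D (5): add — endpoints in different components.
E G (6): add — endpoints in different components.
C E (17): skip — C and E already connected.
D E (18): skip — D and E already connected.
B D (22): add — endpoints in different components.
MST edges: A F, A C, D G, A D, E G, B D; total weight 1+2+3+5+6+22 = 39.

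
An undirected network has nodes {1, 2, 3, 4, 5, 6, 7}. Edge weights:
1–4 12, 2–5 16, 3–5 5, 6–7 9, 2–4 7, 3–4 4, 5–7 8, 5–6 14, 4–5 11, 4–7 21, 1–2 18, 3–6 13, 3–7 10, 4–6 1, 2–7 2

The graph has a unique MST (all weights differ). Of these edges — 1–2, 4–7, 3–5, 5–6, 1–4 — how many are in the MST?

Sort edges by weight, then run Kruskal:
4–6 (1): add. Components now {1} {2} {3} {4,6} {5} {7}
2–7 (2): add. Components now {1} {2,7} {3} {4,6} {5}
3–4 (4): add. Components now {1} {2,7} {3,4,6} {5}
3–5 (5): add. Components now {1} {2,7} {3,4,5,6}
2–4 (7): add. Components now {1} {2,3,4,5,6,7}
5–7 (8): skip — 5 and 7 already connected.
6–7 (9): skip — 6 and 7 already connected.
3–7 (10): skip — 3 and 7 already connected.
4–5 (11): skip — 4 and 5 already connected.
1–4 (12): add. Components now {1,2,3,4,5,6,7}
MST edge set: {4–6, 2–7, 3–4, 3–5, 2–4, 1–4}.
Of the listed edges, {3–5, 1–4} are in the MST → 2.

2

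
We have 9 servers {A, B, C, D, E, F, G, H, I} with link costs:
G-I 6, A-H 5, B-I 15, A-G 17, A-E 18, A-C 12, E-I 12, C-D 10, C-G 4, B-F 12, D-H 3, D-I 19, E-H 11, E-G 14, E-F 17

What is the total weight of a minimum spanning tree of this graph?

66

Grow the tree from G using Prim:
Step 1: cheapest edge leaving the tree is C-G (4); add C.
Step 2: cheapest edge leaving the tree is G-I (6); add I.
Step 3: cheapest edge leaving the tree is C-D (10); add D.
Step 4: cheapest edge leaving the tree is D-H (3); add H.
Step 5: cheapest edge leaving the tree is A-H (5); add A.
Step 6: cheapest edge leaving the tree is E-H (11); add E.
Step 7: cheapest edge leaving the tree is B-I (15); add B.
Step 8: cheapest edge leaving the tree is B-F (12); add F.
MST edges: C-G, G-I, C-D, D-H, A-H, E-H, B-I, B-F; total weight 4+6+10+3+5+11+15+12 = 66.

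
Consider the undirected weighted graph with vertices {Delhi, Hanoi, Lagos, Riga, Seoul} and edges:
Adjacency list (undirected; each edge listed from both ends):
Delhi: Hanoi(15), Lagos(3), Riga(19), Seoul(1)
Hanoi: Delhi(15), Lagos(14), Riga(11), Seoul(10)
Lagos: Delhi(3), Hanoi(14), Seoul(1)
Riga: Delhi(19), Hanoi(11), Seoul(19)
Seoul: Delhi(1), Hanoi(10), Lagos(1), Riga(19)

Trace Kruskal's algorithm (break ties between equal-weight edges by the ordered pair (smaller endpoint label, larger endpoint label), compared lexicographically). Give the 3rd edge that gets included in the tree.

Hanoi-Seoul

Kruskal: consider edges lightest-first.
Delhi Seoul (1): add — endpoints in different components.
Lagos Seoul (1): add — endpoints in different components.
Delhi Lagos (3): skip — Lagos and Delhi already connected.
Hanoi Seoul (10): add — endpoints in different components.
Hanoi Riga (11): add — endpoints in different components.
The 3rd edge added is Hanoi Seoul.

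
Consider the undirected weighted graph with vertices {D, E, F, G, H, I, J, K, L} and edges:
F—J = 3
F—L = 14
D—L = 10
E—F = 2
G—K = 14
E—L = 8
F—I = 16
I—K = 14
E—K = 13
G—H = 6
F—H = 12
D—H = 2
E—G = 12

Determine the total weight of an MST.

58

Sort edges by weight, then run Kruskal:
D—H (2): add — endpoints in different components.
E—F (2): add — endpoints in different components.
F—J (3): add — endpoints in different components.
G—H (6): add — endpoints in different components.
E—L (8): add — endpoints in different components.
D—L (10): add — endpoints in different components.
E—G (12): skip — E and G already connected.
F—H (12): skip — F and H already connected.
E—K (13): add — endpoints in different components.
F—L (14): skip — F and L already connected.
G—K (14): skip — G and K already connected.
I—K (14): add — endpoints in different components.
MST edges: D—H, E—F, F—J, G—H, E—L, D—L, E—K, I—K; total weight 2+2+3+6+8+10+13+14 = 58.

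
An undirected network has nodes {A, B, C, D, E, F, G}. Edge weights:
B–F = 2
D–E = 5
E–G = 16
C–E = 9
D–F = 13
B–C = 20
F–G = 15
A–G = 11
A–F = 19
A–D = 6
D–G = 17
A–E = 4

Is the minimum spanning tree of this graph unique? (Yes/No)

Yes

Sort edges by weight, then run Kruskal:
B–F (2): add. Components now {A} {B,F} {C} {D} {E} {G}
A–E (4): add. Components now {A,E} {B,F} {C} {D} {G}
D–E (5): add. Components now {A,D,E} {B,F} {C} {G}
A–D (6): skip — A and D already connected.
C–E (9): add. Components now {A,C,D,E} {B,F} {G}
A–G (11): add. Components now {A,C,D,E,G} {B,F}
D–F (13): add. Components now {A,B,C,D,E,F,G}
Every non-tree edge has weight strictly greater than the heaviest edge on the tree path between its endpoints, so the MST is unique.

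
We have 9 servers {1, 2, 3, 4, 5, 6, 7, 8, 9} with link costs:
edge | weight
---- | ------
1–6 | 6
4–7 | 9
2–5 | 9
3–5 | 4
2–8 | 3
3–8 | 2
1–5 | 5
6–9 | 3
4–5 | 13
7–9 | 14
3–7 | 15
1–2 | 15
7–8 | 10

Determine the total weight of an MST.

42

Prim's algorithm from 3:
Step 1: frontier [3–8 2, 3–5 4, 3–7 15] → take 3–8 (2); add 8.
Step 2: frontier [3–5 4, 3–7 15, 2–8 3, 7–8 10] → take 2–8 (3); add 2.
Step 3: frontier [2–5 9, 1–2 15, 3–5 4, 3–7 15, 7–8 10] → take 3–5 (4); add 5.
Step 4: frontier [1–2 15, 3–7 15, 1–5 5, 4–5 13, 7–8 10] → take 1–5 (5); add 1.
Step 5: frontier [1–6 6, 3–7 15, 4–5 13, 7–8 10] → take 1–6 (6); add 6.
Step 6: frontier [3–7 15, 4–5 13, 6–9 3, 7–8 10] → take 6–9 (3); add 9.
Step 7: frontier [3–7 15, 4–5 13, 7–8 10, 7–9 14] → take 7–8 (10); add 7.
Step 8: frontier [4–5 13, 4–7 9] → take 4–7 (9); add 4.
MST edges: 3–8, 2–8, 3–5, 1–5, 1–6, 6–9, 7–8, 4–7; total weight 2+3+4+5+6+3+10+9 = 42.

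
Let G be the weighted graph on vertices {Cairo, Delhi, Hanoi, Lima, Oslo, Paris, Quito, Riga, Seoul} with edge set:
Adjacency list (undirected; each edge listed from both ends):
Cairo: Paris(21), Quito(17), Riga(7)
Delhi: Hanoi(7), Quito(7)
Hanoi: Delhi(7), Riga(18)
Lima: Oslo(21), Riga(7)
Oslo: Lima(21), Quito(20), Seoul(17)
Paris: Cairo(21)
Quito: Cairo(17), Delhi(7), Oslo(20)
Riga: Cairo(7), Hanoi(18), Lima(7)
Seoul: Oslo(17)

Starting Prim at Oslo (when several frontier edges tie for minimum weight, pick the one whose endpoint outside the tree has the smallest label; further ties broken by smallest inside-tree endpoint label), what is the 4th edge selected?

Delhi-Hanoi

Prim's algorithm from Oslo:
Step 1: frontier [Oslo Seoul 17, Oslo Quito 20, Lima Oslo 21] → take Oslo Seoul (17); add Seoul.
Step 2: frontier [Oslo Quito 20, Lima Oslo 21] → take Oslo Quito (20); add Quito.
Step 3: frontier [Lima Oslo 21, Delhi Quito 7, Cairo Quito 17] → take Delhi Quito (7); add Delhi.
Step 4: frontier [Delhi Hanoi 7, Lima Oslo 21, Cairo Quito 17] → take Delhi Hanoi (7); add Hanoi.
Step 5: frontier [Hanoi Riga 18, Lima Oslo 21, Cairo Quito 17] → take Cairo Quito (17); add Cairo.
Step 6: frontier [Cairo Riga 7, Cairo Paris 21, Hanoi Riga 18, Lima Oslo 21] → take Cairo Riga (7); add Riga.
Step 7: frontier [Cairo Paris 21, Lima Oslo 21, Lima Riga 7] → take Lima Riga (7); add Lima.
Step 8: frontier [Cairo Paris 21] → take Cairo Paris (21); add Paris.
The 4th edge added is Delhi Hanoi.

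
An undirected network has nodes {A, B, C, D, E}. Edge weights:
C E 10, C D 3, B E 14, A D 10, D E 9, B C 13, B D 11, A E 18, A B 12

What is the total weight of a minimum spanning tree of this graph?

Sort edges by weight, then run Kruskal:
C D (3): add. Components now {A} {B} {C,D} {E}
D E (9): add. Components now {A} {B} {C,D,E}
A D (10): add. Components now {A,C,D,E} {B}
C E (10): skip — C and E already connected.
B D (11): add. Components now {A,B,C,D,E}
MST edges: C D, D E, A D, B D; total weight 3+9+10+11 = 33.

33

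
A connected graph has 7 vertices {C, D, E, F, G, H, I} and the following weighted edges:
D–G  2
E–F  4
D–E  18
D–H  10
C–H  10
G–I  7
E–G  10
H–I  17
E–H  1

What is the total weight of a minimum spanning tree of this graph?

34

Sort edges by weight, then run Kruskal:
E–H (1): add — endpoints in different components.
D–G (2): add — endpoints in different components.
E–F (4): add — endpoints in different components.
G–I (7): add — endpoints in different components.
C–H (10): add — endpoints in different components.
D–H (10): add — endpoints in different components.
MST edges: E–H, D–G, E–F, G–I, C–H, D–H; total weight 1+2+4+7+10+10 = 34.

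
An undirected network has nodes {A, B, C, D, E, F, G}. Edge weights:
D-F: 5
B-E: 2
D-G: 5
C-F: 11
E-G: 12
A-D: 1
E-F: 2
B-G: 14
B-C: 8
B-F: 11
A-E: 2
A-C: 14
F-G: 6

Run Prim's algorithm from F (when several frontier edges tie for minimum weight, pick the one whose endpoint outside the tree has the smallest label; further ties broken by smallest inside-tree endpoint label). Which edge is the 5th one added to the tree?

Prim, starting at F.
Step 1: frontier [E-F 2, D-F 5, F-G 6, B-F 11, C-F 11] → take E-F (2); add E.
Step 2: frontier [A-E 2, B-E 2, E-G 12, D-F 5, F-G 6, B-F 11, C-F 11] → take A-E (2); add A.
Step 3: frontier [A-D 1, A-C 14, B-E 2, E-G 12, D-F 5, F-G 6, B-F 11, C-F 11] → take A-D (1); add D.
Step 4: frontier [A-C 14, D-G 5, B-E 2, E-G 12, F-G 6, B-F 11, C-F 11] → take B-E (2); add B.
Step 5: frontier [A-C 14, B-C 8, B-G 14, D-G 5, E-G 12, F-G 6, C-F 11] → take D-G (5); add G.
Step 6: frontier [A-C 14, B-C 8, C-F 11] → take B-C (8); add C.
The 5th edge added is D-G.

D-G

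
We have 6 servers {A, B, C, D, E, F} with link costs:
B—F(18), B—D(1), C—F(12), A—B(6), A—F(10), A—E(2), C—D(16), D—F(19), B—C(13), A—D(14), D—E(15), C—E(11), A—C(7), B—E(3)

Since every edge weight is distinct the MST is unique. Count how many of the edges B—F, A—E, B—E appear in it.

2

Kruskal's algorithm — process edges by increasing weight (ties by edge label):
B—D (1): add. Components now {A} {B,D} {C} {E} {F}
A—E (2): add. Components now {A,E} {B,D} {C} {F}
B—E (3): add. Components now {A,B,D,E} {C} {F}
A—B (6): skip — A and B already connected.
A—C (7): add. Components now {A,B,C,D,E} {F}
A—F (10): add. Components now {A,B,C,D,E,F}
MST edge set: {B—D, A—E, B—E, A—C, A—F}.
Of the listed edges, {A—E, B—E} are in the MST → 2.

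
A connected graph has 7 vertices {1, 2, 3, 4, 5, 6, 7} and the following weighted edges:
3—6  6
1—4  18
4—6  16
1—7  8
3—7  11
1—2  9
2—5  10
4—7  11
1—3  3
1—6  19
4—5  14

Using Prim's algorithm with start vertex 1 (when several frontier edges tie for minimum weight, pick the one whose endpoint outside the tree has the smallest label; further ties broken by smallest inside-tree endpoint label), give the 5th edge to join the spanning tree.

2-5

Prim's algorithm from 1:
Step 1: cheapest edge leaving the tree is 1—3 (3); add 3.
Step 2: cheapest edge leaving the tree is 3—6 (6); add 6.
Step 3: cheapest edge leaving the tree is 1—7 (8); add 7.
Step 4: cheapest edge leaving the tree is 1—2 (9); add 2.
Step 5: cheapest edge leaving the tree is 2—5 (10); add 5.
Step 6: cheapest edge leaving the tree is 4—7 (11); add 4.
The 5th edge added is 2—5.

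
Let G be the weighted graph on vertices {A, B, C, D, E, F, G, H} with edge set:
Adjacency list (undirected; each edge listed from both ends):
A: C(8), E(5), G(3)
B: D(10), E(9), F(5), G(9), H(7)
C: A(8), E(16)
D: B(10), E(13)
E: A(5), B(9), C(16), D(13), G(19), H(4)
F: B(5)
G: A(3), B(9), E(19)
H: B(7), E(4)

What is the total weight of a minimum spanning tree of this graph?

Kruskal's algorithm — process edges by increasing weight (ties by edge label):
A-G (3): add — endpoints in different components.
E-H (4): add — endpoints in different components.
A-E (5): add — endpoints in different components.
B-F (5): add — endpoints in different components.
B-H (7): add — endpoints in different components.
A-C (8): add — endpoints in different components.
B-E (9): skip — B and E already connected.
B-G (9): skip — B and G already connected.
B-D (10): add — endpoints in different components.
MST edges: A-G, E-H, A-E, B-F, B-H, A-C, B-D; total weight 3+4+5+5+7+8+10 = 42.

42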